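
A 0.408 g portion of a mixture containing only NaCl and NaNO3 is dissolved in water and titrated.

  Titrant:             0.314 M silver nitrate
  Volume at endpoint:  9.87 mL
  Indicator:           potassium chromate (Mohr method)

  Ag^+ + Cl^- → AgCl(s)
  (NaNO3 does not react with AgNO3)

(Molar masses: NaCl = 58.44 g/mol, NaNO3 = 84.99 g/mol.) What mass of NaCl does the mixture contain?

0.181 g

n(AgNO3) = 0.00987 × 0.314 = 3.10 × 10^-3 mol
Let x = n(NaCl), y = n(NaNO3).
Titrant: 1x = 3.10 × 10^-3;  mass: 58.44x + 84.99y = 0.408
Solving, x = 3.10 × 10^-3 mol, y = 2.67 × 10^-3 mol
mass of NaCl = 3.10 × 10^-3 × 58.44 = 0.181 g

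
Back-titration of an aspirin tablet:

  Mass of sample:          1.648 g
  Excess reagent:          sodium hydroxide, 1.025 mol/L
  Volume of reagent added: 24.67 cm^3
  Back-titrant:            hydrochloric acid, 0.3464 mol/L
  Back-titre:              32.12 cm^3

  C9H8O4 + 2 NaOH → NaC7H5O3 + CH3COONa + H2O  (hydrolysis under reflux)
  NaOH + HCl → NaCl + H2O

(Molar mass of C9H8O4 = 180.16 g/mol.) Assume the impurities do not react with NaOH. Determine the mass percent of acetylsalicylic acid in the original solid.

n(NaOH) added = 0.02467 × 1.025 = 0.02529 mol
n(HCl) used in back-titration = 0.03212 × 0.3464 = 0.01113 mol
n(NaOH) left over = 0.01113 mol (1:1 ratio)
n(NaOH) consumed by analyte = 0.02529 − 0.01113 = 0.01416 mol
From the 1:2 ratio, n(C9H8O4) = 1/2 × 0.01416 = 7.080 × 10^-3 mol
mass of C9H8O4 = 7.080 × 10^-3 × 180.16 = 1.276 g
% C9H8O4 = 1.276 / 1.648 × 100 = 77.40 %

77.40 %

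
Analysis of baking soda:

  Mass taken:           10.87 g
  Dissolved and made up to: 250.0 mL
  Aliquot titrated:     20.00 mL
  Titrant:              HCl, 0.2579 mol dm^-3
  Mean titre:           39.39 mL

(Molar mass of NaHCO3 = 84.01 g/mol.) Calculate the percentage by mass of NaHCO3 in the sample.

NaHCO3 + HCl → NaCl + H2O + CO2
n(HCl) per titration = 0.03939 × 0.2579 = 0.01016 mol
n(NaHCO3) in each aliquot = 0.01016 mol (1:1 ratio)
n(NaHCO3) in the whole flask = 0.01016 × 250.0/20.00 = 0.1270 mol
mass of NaHCO3 = 0.1270 × 84.01 = 10.67 g
% NaHCO3 = 10.67 / 10.87 × 100 = 98.14 %

98.14 %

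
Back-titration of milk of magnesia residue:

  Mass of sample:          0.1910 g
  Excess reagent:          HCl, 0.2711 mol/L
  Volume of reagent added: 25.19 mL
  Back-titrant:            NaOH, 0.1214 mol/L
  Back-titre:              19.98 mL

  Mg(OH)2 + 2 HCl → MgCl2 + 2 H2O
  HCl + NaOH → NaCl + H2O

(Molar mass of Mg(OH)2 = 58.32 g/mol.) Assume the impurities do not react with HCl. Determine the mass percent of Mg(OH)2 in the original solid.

n(HCl) added = 0.02519 × 0.2711 = 6.829 × 10^-3 mol
n(NaOH) used in back-titration = 0.01998 × 0.1214 = 2.426 × 10^-3 mol
n(HCl) left over = 2.426 × 10^-3 mol (1:1 ratio)
n(HCl) consumed by analyte = 6.829 × 10^-3 − 2.426 × 10^-3 = 4.403 × 10^-3 mol
From the 1:2 ratio, n(Mg(OH)2) = 1/2 × 4.403 × 10^-3 = 2.202 × 10^-3 mol
mass of Mg(OH)2 = 2.202 × 10^-3 × 58.32 = 0.1284 g
% Mg(OH)2 = 0.1284 / 0.1910 × 100 = 67.23 %

67.23 %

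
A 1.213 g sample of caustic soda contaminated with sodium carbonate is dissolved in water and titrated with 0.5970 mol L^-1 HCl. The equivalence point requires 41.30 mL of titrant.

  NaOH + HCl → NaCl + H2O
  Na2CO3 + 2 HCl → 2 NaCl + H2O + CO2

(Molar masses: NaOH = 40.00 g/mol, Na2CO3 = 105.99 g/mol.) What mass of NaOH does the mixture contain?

0.2883 g

n(HCl) = 0.04130 × 0.5970 = 0.02466 mol
Let x = n(NaOH), y = n(Na2CO3).
Titrant: 1x + 2y = 0.02466;  mass: 40.00x + 105.99y = 1.213
Solving, x = 7.207 × 10^-3 mol, y = 8.725 × 10^-3 mol
mass of NaOH = 7.207 × 10^-3 × 40.00 = 0.2883 g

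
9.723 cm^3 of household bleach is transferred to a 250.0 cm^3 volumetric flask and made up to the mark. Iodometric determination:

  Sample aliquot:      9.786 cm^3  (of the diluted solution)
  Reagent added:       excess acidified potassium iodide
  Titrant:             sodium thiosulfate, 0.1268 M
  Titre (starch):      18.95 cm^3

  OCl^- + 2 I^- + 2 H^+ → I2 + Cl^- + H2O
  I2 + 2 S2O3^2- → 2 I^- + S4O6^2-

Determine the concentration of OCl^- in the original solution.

n(S2O3^2-) = 0.01895 × 0.1268 = 2.403 × 10^-3 mol
n(I2) = n(S2O3^2-)/2 = 1.201 × 10^-3 mol
n(OCl^-) in the aliquot = 1.201 × 10^-3 mol (1:1 ratio)
[OCl^-]_dilute = 1.201 × 10^-3 / 0.009786 = 0.1228 mol/L
[OCl^-]_original = 0.1228 × 250.0/9.723 = 3.157 mol/L

3.157 M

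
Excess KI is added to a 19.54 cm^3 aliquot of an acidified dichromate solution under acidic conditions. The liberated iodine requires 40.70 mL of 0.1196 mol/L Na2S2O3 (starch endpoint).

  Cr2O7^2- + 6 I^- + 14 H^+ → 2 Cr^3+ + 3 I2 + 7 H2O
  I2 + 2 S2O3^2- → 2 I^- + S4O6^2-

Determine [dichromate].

n(S2O3^2-) = 0.04070 × 0.1196 = 4.868 × 10^-3 mol
n(I2) = n(S2O3^2-)/2 = 2.434 × 10^-3 mol
From the 1:3 ratio, n(Cr2O7^2-) in the aliquot = 1/3 × 2.434 × 10^-3 = 8.113 × 10^-4 mol
[Cr2O7^2-] = 8.113 × 10^-4 / 0.01954 = 0.04152 mol/L

0.04152 mol/L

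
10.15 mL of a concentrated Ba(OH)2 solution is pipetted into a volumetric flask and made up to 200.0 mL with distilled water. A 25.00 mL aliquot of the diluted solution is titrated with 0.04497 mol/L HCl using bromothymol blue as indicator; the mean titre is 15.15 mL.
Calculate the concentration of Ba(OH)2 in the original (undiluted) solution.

0.2685 mol/L

Ba(OH)2 + 2 HCl → BaCl2 + 2 H2O
n(HCl) = 0.01515 × 0.04497 = 6.813 × 10^-4 mol
From the 1:2 ratio, n(Ba(OH)2) in the aliquot = 1/2 × 6.813 × 10^-4 = 3.406 × 10^-4 mol
[Ba(OH)2]_dilute = 3.406 × 10^-4 / 0.02500 = 0.01363 mol/L
Dilution factor = 200.0 / 10.15 = 19.70
[Ba(OH)2]_stock = 0.01363 × 19.70 = 0.2685 mol/L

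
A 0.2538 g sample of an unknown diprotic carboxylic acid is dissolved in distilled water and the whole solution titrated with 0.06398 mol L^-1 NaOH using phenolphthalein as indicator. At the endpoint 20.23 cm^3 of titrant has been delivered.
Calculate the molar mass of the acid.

392.2 g/mol

n(NaOH) = 0.02023 L × 0.06398 mol/L = 1.294 × 10^-3 mol
From the 1:2 ratio, n(H2A) = 1/2 × 1.294 × 10^-3 = 6.472 × 10^-4 mol
M = m / n = 0.2538 g / 6.472 × 10^-4 mol = 392.2 g/mol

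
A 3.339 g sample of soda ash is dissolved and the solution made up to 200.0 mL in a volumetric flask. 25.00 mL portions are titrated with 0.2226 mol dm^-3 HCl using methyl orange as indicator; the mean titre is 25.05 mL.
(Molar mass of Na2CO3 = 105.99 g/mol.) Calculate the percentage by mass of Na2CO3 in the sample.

70.80 %

Na2CO3 + 2 HCl → 2 NaCl + H2O + CO2
n(HCl) per titration = 0.02505 × 0.2226 = 5.576 × 10^-3 mol
From the 1:2 ratio, n(Na2CO3) in each aliquot = 1/2 × 5.576 × 10^-3 = 2.788 × 10^-3 mol
n(Na2CO3) in the whole flask = 2.788 × 10^-3 × 200.0/25.00 = 0.02230 mol
mass of Na2CO3 = 0.02230 × 105.99 = 2.364 g
% Na2CO3 = 2.364 / 3.339 × 100 = 70.80 %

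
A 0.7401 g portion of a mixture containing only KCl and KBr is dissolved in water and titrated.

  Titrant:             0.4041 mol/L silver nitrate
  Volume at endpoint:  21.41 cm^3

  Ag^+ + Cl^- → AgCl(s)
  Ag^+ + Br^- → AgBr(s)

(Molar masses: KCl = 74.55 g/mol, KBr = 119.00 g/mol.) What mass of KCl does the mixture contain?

0.4855 g

n(AgNO3) = 0.02141 × 0.4041 = 8.652 × 10^-3 mol
Let x = n(KCl), y = n(KBr).
Titrant: 1x + 1y = 8.652 × 10^-3;  mass: 74.55x + 119.00y = 0.7401
Solving, x = 6.512 × 10^-3 mol, y = 2.140 × 10^-3 mol
mass of KCl = 6.512 × 10^-3 × 74.55 = 0.4855 g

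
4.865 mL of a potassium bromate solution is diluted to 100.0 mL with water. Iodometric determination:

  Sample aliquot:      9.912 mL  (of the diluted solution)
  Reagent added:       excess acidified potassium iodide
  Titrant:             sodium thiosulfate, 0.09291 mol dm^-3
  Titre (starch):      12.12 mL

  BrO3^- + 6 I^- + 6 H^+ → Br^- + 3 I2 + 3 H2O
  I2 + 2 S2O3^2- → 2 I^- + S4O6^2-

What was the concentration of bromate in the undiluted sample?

0.3892 mol/L

n(S2O3^2-) = 0.01212 × 0.09291 = 1.126 × 10^-3 mol
n(I2) = n(S2O3^2-)/2 = 5.630 × 10^-4 mol
From the 1:3 ratio, n(BrO3^-) in the aliquot = 1/3 × 5.630 × 10^-4 = 1.877 × 10^-4 mol
[BrO3^-]_dilute = 1.877 × 10^-4 / 0.009912 = 0.01893 mol/L
[BrO3^-]_original = 0.01893 × 100.0/4.865 = 0.3892 mol/L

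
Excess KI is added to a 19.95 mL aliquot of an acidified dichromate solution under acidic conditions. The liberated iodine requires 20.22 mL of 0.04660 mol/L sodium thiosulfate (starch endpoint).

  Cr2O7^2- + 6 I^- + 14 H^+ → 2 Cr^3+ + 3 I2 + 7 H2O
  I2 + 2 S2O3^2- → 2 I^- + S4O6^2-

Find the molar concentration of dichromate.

0.007872 mol/L

n(S2O3^2-) = 0.02022 × 0.04660 = 9.423 × 10^-4 mol
n(I2) = n(S2O3^2-)/2 = 4.711 × 10^-4 mol
From the 1:3 ratio, n(Cr2O7^2-) in the aliquot = 1/3 × 4.711 × 10^-4 = 1.570 × 10^-4 mol
[Cr2O7^2-] = 1.570 × 10^-4 / 0.01995 = 0.007872 mol/L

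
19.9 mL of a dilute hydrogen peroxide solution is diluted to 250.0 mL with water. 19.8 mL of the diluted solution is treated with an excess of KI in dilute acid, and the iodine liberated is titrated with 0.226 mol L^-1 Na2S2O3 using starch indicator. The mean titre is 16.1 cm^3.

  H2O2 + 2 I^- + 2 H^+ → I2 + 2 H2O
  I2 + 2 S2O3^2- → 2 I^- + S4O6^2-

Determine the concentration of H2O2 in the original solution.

1.15 mol/L

n(S2O3^2-) = 0.0161 × 0.226 = 3.64 × 10^-3 mol
n(I2) = n(S2O3^2-)/2 = 1.82 × 10^-3 mol
n(H2O2) in the aliquot = 1.82 × 10^-3 mol (1:1 ratio)
[H2O2]_dilute = 1.82 × 10^-3 / 0.0198 = 0.0919 mol/L
[H2O2]_original = 0.0919 × 250.0/19.9 = 1.15 mol/L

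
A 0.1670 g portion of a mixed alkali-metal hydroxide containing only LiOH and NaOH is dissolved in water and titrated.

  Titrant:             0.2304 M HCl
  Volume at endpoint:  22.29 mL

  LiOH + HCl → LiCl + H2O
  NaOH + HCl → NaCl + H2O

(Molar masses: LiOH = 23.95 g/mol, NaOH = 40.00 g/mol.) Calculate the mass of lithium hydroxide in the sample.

0.05734 g

n(HCl) = 0.02229 × 0.2304 = 5.136 × 10^-3 mol
Let x = n(LiOH), y = n(NaOH).
Titrant: 1x + 1y = 5.136 × 10^-3;  mass: 23.95x + 40.00y = 0.1670
Solving, x = 2.394 × 10^-3 mol, y = 2.742 × 10^-3 mol
mass of LiOH = 2.394 × 10^-3 × 23.95 = 0.05734 g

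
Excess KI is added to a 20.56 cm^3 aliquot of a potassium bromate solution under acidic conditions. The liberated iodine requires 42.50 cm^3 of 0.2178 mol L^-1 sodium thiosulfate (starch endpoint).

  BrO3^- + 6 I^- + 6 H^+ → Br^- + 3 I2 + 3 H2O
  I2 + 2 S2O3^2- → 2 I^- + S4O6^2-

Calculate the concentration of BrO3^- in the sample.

0.07504 mol/L

n(S2O3^2-) = 0.04250 × 0.2178 = 9.256 × 10^-3 mol
n(I2) = n(S2O3^2-)/2 = 4.628 × 10^-3 mol
From the 1:3 ratio, n(BrO3^-) in the aliquot = 1/3 × 4.628 × 10^-3 = 1.543 × 10^-3 mol
[BrO3^-] = 1.543 × 10^-3 / 0.02056 = 0.07504 mol/L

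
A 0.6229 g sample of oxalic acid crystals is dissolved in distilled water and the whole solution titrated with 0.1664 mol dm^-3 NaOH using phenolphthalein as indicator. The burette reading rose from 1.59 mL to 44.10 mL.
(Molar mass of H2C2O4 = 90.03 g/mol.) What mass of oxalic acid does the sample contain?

0.3184 g

H2C2O4 + 2 NaOH → Na2C2O4 + 2 H2O
n(NaOH) = 0.04251 L × 0.1664 mol/L = 7.074 × 10^-3 mol
From the 1:2 ratio, n(H2C2O4) = 1/2 × 7.074 × 10^-3 = 3.537 × 10^-3 mol
mass of H2C2O4 = 3.537 × 10^-3 × 90.03 g/mol = 0.3184 g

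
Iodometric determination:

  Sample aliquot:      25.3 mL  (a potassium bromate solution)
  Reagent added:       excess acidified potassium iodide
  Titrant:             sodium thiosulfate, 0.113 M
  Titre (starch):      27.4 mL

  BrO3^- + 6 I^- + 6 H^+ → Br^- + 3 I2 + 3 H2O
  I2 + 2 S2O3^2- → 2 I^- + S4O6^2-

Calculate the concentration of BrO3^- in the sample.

n(S2O3^2-) = 0.0274 × 0.113 = 3.10 × 10^-3 mol
n(I2) = n(S2O3^2-)/2 = 1.55 × 10^-3 mol
From the 1:3 ratio, n(BrO3^-) in the aliquot = 1/3 × 1.55 × 10^-3 = 5.16 × 10^-4 mol
[BrO3^-] = 5.16 × 10^-4 / 0.0253 = 0.0204 mol/L

0.0204 M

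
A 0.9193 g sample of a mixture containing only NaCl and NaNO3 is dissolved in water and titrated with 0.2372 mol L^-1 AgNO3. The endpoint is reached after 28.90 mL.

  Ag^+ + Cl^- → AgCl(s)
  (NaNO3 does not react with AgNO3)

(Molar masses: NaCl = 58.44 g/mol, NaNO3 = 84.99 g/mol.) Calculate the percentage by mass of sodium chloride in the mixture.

n(AgNO3) = 0.02890 × 0.2372 = 6.855 × 10^-3 mol
Let x = n(NaCl), y = n(NaNO3).
Titrant: 1x = 6.855 × 10^-3;  mass: 58.44x + 84.99y = 0.9193
Solving, x = 6.855 × 10^-3 mol, y = 6.103 × 10^-3 mol
mass of NaCl = 6.855 × 10^-3 × 58.44 = 0.4006 g
% NaCl = 0.4006 / 0.9193 × 100 = 43.58 %

43.58 %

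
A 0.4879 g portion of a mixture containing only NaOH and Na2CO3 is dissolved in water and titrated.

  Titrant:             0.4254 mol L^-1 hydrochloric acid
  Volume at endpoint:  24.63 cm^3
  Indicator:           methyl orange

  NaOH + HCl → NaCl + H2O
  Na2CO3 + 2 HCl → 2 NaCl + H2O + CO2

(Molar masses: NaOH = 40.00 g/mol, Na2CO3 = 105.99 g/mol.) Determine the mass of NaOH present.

0.2073 g

n(HCl) = 0.02463 × 0.4254 = 0.01048 mol
Let x = n(NaOH), y = n(Na2CO3).
Titrant: 1x + 2y = 0.01048;  mass: 40.00x + 105.99y = 0.4879
Solving, x = 5.184 × 10^-3 mol, y = 2.647 × 10^-3 mol
mass of NaOH = 5.184 × 10^-3 × 40.00 = 0.2073 g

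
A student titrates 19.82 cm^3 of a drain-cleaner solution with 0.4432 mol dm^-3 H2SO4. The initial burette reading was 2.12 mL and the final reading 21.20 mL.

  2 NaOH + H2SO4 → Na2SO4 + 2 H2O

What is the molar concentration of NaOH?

n(H2SO4) = 0.01908 L × 0.4432 mol/L = 8.456 × 10^-3 mol
From the 2:1 mole ratio, n(NaOH) = 2/1 × 8.456 × 10^-3 = 0.01691 mol
[NaOH] = 0.01691 mol / 0.01982 L = 0.8533 mol/L

0.8533 mol/L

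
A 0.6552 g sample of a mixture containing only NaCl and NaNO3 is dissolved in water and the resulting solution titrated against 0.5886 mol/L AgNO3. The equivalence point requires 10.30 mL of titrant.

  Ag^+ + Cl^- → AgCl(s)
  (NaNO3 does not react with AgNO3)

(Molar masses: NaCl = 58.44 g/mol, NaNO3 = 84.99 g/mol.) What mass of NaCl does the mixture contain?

0.3543 g

n(AgNO3) = 0.01030 × 0.5886 = 6.063 × 10^-3 mol
Let x = n(NaCl), y = n(NaNO3).
Titrant: 1x = 6.063 × 10^-3;  mass: 58.44x + 84.99y = 0.6552
Solving, x = 6.063 × 10^-3 mol, y = 3.540 × 10^-3 mol
mass of NaCl = 6.063 × 10^-3 × 58.44 = 0.3543 g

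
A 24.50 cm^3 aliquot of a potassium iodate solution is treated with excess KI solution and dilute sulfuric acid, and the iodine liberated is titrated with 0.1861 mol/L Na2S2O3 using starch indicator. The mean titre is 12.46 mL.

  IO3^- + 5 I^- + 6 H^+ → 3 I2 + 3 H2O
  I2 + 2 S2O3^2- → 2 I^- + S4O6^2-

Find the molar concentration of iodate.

0.01577 mol/L

n(S2O3^2-) = 0.01246 × 0.1861 = 2.319 × 10^-3 mol
n(I2) = n(S2O3^2-)/2 = 1.159 × 10^-3 mol
From the 1:3 ratio, n(IO3^-) in the aliquot = 1/3 × 1.159 × 10^-3 = 3.865 × 10^-4 mol
[IO3^-] = 3.865 × 10^-4 / 0.02450 = 0.01577 mol/L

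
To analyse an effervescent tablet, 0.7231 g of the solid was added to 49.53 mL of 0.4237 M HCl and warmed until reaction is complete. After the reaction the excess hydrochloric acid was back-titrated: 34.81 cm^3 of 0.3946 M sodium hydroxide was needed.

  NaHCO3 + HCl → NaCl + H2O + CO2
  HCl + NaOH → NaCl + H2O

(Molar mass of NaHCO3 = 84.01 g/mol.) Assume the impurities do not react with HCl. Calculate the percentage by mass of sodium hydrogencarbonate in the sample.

84.23 %

n(HCl) added = 0.04953 × 0.4237 = 0.02099 mol
n(NaOH) used in back-titration = 0.03481 × 0.3946 = 0.01374 mol
n(HCl) left over = 0.01374 mol (1:1 ratio)
n(HCl) consumed by analyte = 0.02099 − 0.01374 = 7.250 × 10^-3 mol
n(NaHCO3) = 7.250 × 10^-3 mol (1:1 ratio)
mass of NaHCO3 = 7.250 × 10^-3 × 84.01 = 0.6091 g
% NaHCO3 = 0.6091 / 0.7231 × 100 = 84.23 %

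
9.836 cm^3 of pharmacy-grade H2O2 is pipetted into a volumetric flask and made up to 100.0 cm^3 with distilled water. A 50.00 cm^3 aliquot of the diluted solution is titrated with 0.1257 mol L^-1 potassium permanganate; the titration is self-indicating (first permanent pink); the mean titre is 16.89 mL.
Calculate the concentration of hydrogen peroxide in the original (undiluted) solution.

2 MnO4^- + 5 H2O2 + 6 H^+ → 2 Mn^2+ + 5 O2 + 8 H2O
n(KMnO4) = 0.01689 × 0.1257 = 2.123 × 10^-3 mol
From the 5:2 ratio, n(H2O2) in the aliquot = 5/2 × 2.123 × 10^-3 = 5.308 × 10^-3 mol
[H2O2]_dilute = 5.308 × 10^-3 / 0.05000 = 0.1062 mol/L
Dilution factor = 100.0 / 9.836 = 10.17
[H2O2]_stock = 0.1062 × 10.17 = 1.079 mol/L

1.079 mol/L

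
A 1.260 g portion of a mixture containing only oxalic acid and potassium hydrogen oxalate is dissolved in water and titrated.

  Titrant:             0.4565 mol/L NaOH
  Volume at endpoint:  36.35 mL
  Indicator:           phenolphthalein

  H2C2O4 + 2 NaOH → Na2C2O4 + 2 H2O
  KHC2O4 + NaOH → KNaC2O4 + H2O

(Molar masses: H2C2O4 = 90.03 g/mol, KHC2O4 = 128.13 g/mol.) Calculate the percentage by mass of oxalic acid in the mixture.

37.23 %

n(NaOH) = 0.03635 × 0.4565 = 0.01659 mol
Let x = n(H2C2O4), y = n(KHC2O4).
Titrant: 2x + 1y = 0.01659;  mass: 90.03x + 128.13y = 1.260
Solving, x = 5.211 × 10^-3 mol, y = 6.173 × 10^-3 mol
mass of H2C2O4 = 5.211 × 10^-3 × 90.03 = 0.4691 g
% H2C2O4 = 0.4691 / 1.260 × 100 = 37.23 %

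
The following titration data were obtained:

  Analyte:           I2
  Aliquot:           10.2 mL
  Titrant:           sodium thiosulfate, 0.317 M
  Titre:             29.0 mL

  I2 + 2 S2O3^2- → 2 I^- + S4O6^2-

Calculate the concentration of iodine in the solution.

n(Na2S2O3) = 0.0290 L × 0.317 mol/L = 9.19 × 10^-3 mol
From the 1:2 mole ratio, n(I2) = 1/2 × 9.19 × 10^-3 = 4.60 × 10^-3 mol
[I2] = 4.60 × 10^-3 mol / 0.0102 L = 0.451 mol/L

0.451 M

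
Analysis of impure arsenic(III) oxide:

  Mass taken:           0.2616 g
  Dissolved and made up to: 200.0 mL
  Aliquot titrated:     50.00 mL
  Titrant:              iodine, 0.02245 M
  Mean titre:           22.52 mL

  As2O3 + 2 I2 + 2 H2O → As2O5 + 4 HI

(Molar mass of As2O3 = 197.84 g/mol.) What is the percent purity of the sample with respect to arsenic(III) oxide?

76.47 %

n(I2) per titration = 0.02252 × 0.02245 = 5.056 × 10^-4 mol
From the 1:2 ratio, n(As2O3) in each aliquot = 1/2 × 5.056 × 10^-4 = 2.528 × 10^-4 mol
n(As2O3) in the whole flask = 2.528 × 10^-4 × 200.0/50.00 = 1.011 × 10^-3 mol
mass of As2O3 = 1.011 × 10^-3 × 197.84 = 0.2000 g
% As2O3 = 0.2000 / 0.2616 × 100 = 76.47 %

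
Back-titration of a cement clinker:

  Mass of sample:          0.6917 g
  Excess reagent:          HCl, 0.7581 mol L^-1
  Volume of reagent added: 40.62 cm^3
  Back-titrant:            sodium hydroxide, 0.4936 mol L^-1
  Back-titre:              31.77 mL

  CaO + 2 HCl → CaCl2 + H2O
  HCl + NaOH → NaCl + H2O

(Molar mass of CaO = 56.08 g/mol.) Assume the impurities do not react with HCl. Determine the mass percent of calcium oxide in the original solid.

n(HCl) added = 0.04062 × 0.7581 = 0.03079 mol
n(NaOH) used in back-titration = 0.03177 × 0.4936 = 0.01568 mol
n(HCl) left over = 0.01568 mol (1:1 ratio)
n(HCl) consumed by analyte = 0.03079 − 0.01568 = 0.01511 mol
From the 1:2 ratio, n(CaO) = 1/2 × 0.01511 = 7.556 × 10^-3 mol
mass of CaO = 7.556 × 10^-3 × 56.08 = 0.4238 g
% CaO = 0.4238 / 0.6917 × 100 = 61.26 %

61.26 %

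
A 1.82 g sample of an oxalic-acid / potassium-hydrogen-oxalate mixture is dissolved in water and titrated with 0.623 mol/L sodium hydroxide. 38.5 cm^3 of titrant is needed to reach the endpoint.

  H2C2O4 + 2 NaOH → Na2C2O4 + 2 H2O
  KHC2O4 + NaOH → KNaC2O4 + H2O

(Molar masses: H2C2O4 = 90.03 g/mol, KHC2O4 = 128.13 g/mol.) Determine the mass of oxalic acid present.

n(NaOH) = 0.0385 × 0.623 = 0.0240 mol
Let x = n(H2C2O4), y = n(KHC2O4).
Titrant: 2x + 1y = 0.0240;  mass: 90.03x + 128.13y = 1.82
Solving, x = 7.54 × 10^-3 mol, y = 8.91 × 10^-3 mol
mass of H2C2O4 = 7.54 × 10^-3 × 90.03 = 0.679 g

0.679 g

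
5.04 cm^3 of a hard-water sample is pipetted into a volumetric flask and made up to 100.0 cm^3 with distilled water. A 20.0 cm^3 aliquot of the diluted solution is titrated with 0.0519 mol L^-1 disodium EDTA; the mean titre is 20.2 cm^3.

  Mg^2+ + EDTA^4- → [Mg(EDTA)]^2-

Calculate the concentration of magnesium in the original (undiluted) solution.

n(EDTA) = 0.0202 × 0.0519 = 1.05 × 10^-3 mol
n(Mg2+) in the aliquot = 1.05 × 10^-3 mol (1:1 ratio)
[Mg2+]_dilute = 1.05 × 10^-3 / 0.0200 = 0.0524 mol/L
Dilution factor = 100.0 / 5.04 = 19.84
[Mg2+]_stock = 0.0524 × 19.84 = 1.04 mol/L

1.04 mol/L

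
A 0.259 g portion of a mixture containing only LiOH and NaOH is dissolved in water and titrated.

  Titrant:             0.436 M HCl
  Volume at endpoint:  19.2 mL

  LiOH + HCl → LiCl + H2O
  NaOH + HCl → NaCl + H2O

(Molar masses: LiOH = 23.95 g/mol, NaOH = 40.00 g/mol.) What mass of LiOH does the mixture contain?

n(HCl) = 0.0192 × 0.436 = 8.37 × 10^-3 mol
Let x = n(LiOH), y = n(NaOH).
Titrant: 1x + 1y = 8.37 × 10^-3;  mass: 23.95x + 40.00y = 0.259
Solving, x = 4.73 × 10^-3 mol, y = 3.65 × 10^-3 mol
mass of LiOH = 4.73 × 10^-3 × 23.95 = 0.113 g

0.113 g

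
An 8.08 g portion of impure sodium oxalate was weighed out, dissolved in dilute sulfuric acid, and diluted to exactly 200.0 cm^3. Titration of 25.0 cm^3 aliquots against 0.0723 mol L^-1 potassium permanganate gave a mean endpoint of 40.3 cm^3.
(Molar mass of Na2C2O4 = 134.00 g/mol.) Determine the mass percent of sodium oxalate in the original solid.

96.6 %

2 MnO4^- + 5 C2O4^2- + 16 H^+ → 2 Mn^2+ + 10 CO2 + 8 H2O
n(KMnO4) per titration = 0.0403 × 0.0723 = 2.91 × 10^-3 mol
From the 5:2 ratio, n(Na2C2O4) in each aliquot = 5/2 × 2.91 × 10^-3 = 7.28 × 10^-3 mol
n(Na2C2O4) in the whole flask = 7.28 × 10^-3 × 200.0/25.0 = 0.0583 mol
mass of Na2C2O4 = 0.0583 × 134.00 = 7.81 g
% Na2C2O4 = 7.81 / 8.08 × 100 = 96.6 %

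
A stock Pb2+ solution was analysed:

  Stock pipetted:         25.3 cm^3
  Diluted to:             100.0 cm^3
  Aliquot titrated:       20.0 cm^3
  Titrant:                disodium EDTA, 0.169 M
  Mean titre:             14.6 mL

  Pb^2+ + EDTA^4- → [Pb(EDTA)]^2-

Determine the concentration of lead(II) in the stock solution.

n(EDTA) = 0.0146 × 0.169 = 2.47 × 10^-3 mol
n(Pb2+) in the aliquot = 2.47 × 10^-3 mol (1:1 ratio)
[Pb2+]_dilute = 2.47 × 10^-3 / 0.0200 = 0.123 mol/L
Dilution factor = 100.0 / 25.3 = 3.953
[Pb2+]_stock = 0.123 × 3.953 = 0.488 mol/L

0.488 M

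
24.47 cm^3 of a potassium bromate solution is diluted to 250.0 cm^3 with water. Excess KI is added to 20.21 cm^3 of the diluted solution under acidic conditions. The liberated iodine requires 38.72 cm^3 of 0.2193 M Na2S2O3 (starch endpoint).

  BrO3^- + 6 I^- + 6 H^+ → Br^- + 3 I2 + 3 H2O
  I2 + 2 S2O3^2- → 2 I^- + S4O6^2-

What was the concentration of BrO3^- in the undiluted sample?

n(S2O3^2-) = 0.03872 × 0.2193 = 8.491 × 10^-3 mol
n(I2) = n(S2O3^2-)/2 = 4.246 × 10^-3 mol
From the 1:3 ratio, n(BrO3^-) in the aliquot = 1/3 × 4.246 × 10^-3 = 1.415 × 10^-3 mol
[BrO3^-]_dilute = 1.415 × 10^-3 / 0.02021 = 0.07003 mol/L
[BrO3^-]_original = 0.07003 × 250.0/24.47 = 0.7154 mol/L

0.7154 M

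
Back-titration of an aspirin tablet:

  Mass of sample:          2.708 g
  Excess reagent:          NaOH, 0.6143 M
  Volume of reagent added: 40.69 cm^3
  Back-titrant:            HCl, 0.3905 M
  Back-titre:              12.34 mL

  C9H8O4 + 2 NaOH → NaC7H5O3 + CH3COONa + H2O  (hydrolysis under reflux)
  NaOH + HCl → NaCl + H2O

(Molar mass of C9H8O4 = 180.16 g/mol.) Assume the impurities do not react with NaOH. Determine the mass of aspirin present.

n(NaOH) added = 0.04069 × 0.6143 = 0.02500 mol
n(HCl) used in back-titration = 0.01234 × 0.3905 = 4.819 × 10^-3 mol
n(NaOH) left over = 4.819 × 10^-3 mol (1:1 ratio)
n(NaOH) consumed by analyte = 0.02500 − 4.819 × 10^-3 = 0.02018 mol
From the 1:2 ratio, n(C9H8O4) = 1/2 × 0.02018 = 0.01009 mol
mass of C9H8O4 = 0.01009 × 180.16 = 1.818 g

1.818 g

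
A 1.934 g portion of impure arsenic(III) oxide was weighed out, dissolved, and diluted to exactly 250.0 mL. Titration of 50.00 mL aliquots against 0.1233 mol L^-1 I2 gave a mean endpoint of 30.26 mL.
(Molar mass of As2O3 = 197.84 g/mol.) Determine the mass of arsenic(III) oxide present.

1.845 g

As2O3 + 2 I2 + 2 H2O → As2O5 + 4 HI
n(I2) per titration = 0.03026 × 0.1233 = 3.731 × 10^-3 mol
From the 1:2 ratio, n(As2O3) in each aliquot = 1/2 × 3.731 × 10^-3 = 1.866 × 10^-3 mol
n(As2O3) in the whole flask = 1.866 × 10^-3 × 250.0/50.00 = 9.328 × 10^-3 mol
mass of As2O3 = 9.328 × 10^-3 × 197.84 = 1.845 g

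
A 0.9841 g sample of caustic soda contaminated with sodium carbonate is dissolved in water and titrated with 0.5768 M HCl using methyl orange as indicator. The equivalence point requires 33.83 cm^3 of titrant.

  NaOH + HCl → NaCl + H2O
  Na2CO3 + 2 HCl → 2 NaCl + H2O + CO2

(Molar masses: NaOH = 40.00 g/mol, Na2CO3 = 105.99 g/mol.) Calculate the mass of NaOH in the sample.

n(HCl) = 0.03383 × 0.5768 = 0.01951 mol
Let x = n(NaOH), y = n(Na2CO3).
Titrant: 1x + 2y = 0.01951;  mass: 40.00x + 105.99y = 0.9841
Solving, x = 3.848 × 10^-3 mol, y = 7.833 × 10^-3 mol
mass of NaOH = 3.848 × 10^-3 × 40.00 = 0.1539 g

0.1539 g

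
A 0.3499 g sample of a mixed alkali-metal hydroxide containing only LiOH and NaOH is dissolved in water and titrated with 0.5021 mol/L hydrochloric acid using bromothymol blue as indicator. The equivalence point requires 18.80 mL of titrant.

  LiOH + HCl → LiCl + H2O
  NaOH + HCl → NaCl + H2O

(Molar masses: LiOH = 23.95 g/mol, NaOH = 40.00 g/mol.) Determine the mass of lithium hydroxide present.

n(HCl) = 0.01880 × 0.5021 = 9.439 × 10^-3 mol
Let x = n(LiOH), y = n(NaOH).
Titrant: 1x + 1y = 9.439 × 10^-3;  mass: 23.95x + 40.00y = 0.3499
Solving, x = 1.725 × 10^-3 mol, y = 7.715 × 10^-3 mol
mass of LiOH = 1.725 × 10^-3 × 23.95 = 0.04130 g

0.04130 g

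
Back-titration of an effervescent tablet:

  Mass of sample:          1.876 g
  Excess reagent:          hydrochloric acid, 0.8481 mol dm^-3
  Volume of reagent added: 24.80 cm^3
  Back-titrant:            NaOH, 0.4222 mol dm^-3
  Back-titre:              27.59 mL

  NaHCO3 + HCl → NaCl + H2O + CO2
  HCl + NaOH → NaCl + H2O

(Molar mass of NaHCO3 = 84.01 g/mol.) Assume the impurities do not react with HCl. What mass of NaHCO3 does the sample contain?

0.7884 g

n(HCl) added = 0.02480 × 0.8481 = 0.02103 mol
n(NaOH) used in back-titration = 0.02759 × 0.4222 = 0.01165 mol
n(HCl) left over = 0.01165 mol (1:1 ratio)
n(HCl) consumed by analyte = 0.02103 − 0.01165 = 9.384 × 10^-3 mol
n(NaHCO3) = 9.384 × 10^-3 mol (1:1 ratio)
mass of NaHCO3 = 9.384 × 10^-3 × 84.01 = 0.7884 g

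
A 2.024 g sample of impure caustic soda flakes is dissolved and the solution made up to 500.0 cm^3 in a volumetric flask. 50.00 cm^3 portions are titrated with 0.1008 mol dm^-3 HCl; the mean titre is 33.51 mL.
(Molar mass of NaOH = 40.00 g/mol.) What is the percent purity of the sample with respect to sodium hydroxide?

66.76 %

NaOH + HCl → NaCl + H2O
n(HCl) per titration = 0.03351 × 0.1008 = 3.378 × 10^-3 mol
n(NaOH) in each aliquot = 3.378 × 10^-3 mol (1:1 ratio)
n(NaOH) in the whole flask = 3.378 × 10^-3 × 500.0/50.00 = 0.03378 mol
mass of NaOH = 0.03378 × 40.00 = 1.351 g
% NaOH = 1.351 / 2.024 × 100 = 66.76 %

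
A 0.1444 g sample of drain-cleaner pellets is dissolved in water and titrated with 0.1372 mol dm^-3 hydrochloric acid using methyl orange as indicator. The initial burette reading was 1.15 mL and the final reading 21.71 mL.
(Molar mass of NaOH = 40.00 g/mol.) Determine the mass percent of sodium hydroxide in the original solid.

78.14 %

NaOH + HCl → NaCl + H2O
n(HCl) = 0.02056 L × 0.1372 mol/L = 2.821 × 10^-3 mol
n(NaOH) = 2.821 × 10^-3 mol (1:1 ratio)
mass of NaOH = 2.821 × 10^-3 × 40.00 g/mol = 0.1128 g
% NaOH = 0.1128 / 0.1444 × 100 = 78.14 %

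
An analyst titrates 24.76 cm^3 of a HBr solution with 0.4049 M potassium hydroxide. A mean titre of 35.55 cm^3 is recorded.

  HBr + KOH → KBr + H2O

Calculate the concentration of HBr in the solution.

0.5813 M

n(KOH) = 0.03555 L × 0.4049 mol/L = 0.01439 mol
n(HBr) = 0.01439 mol (1:1 mole ratio)
[HBr] = 0.01439 mol / 0.02476 L = 0.5813 mol/L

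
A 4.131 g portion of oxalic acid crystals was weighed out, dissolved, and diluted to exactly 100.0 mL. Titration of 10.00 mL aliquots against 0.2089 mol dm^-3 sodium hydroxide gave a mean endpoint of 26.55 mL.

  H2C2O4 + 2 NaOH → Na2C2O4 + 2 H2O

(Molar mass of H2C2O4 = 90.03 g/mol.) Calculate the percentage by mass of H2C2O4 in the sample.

n(NaOH) per titration = 0.02655 × 0.2089 = 5.546 × 10^-3 mol
From the 1:2 ratio, n(H2C2O4) in each aliquot = 1/2 × 5.546 × 10^-3 = 2.773 × 10^-3 mol
n(H2C2O4) in the whole flask = 2.773 × 10^-3 × 100.0/10.00 = 0.02773 mol
mass of H2C2O4 = 0.02773 × 90.03 = 2.497 g
% H2C2O4 = 2.497 / 4.131 × 100 = 60.44 %

60.44 %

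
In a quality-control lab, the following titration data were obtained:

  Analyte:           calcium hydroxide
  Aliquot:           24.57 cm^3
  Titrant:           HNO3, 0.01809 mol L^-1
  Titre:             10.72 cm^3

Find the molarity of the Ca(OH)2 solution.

0.003946 mol/L

Ca(OH)2 + 2 HNO3 → Ca(NO3)2 + 2 H2O
n(HNO3) = 0.01072 L × 0.01809 mol/L = 1.939 × 10^-4 mol
From the 1:2 mole ratio, n(Ca(OH)2) = 1/2 × 1.939 × 10^-4 = 9.696 × 10^-5 mol
[Ca(OH)2] = 9.696 × 10^-5 mol / 0.02457 L = 0.003946 mol/L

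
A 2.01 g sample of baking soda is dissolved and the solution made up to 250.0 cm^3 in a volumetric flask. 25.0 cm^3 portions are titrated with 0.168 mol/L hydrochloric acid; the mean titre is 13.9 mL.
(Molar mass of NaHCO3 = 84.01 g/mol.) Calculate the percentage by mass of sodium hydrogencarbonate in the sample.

97.6 %

NaHCO3 + HCl → NaCl + H2O + CO2
n(HCl) per titration = 0.0139 × 0.168 = 2.34 × 10^-3 mol
n(NaHCO3) in each aliquot = 2.34 × 10^-3 mol (1:1 ratio)
n(NaHCO3) in the whole flask = 2.34 × 10^-3 × 250.0/25.0 = 0.0234 mol
mass of NaHCO3 = 0.0234 × 84.01 = 1.96 g
% NaHCO3 = 1.96 / 2.01 × 100 = 97.6 %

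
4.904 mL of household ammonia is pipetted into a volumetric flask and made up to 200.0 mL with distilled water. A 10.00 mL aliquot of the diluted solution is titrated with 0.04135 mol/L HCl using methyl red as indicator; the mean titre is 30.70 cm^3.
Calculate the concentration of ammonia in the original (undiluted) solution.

NH3 + HCl → NH4Cl
n(HCl) = 0.03070 × 0.04135 = 1.269 × 10^-3 mol
n(NH3) in the aliquot = 1.269 × 10^-3 mol (1:1 ratio)
[NH3]_dilute = 1.269 × 10^-3 / 0.01000 = 0.1269 mol/L
Dilution factor = 200.0 / 4.904 = 40.78
[NH3]_stock = 0.1269 × 40.78 = 5.177 mol/L

5.177 mol/L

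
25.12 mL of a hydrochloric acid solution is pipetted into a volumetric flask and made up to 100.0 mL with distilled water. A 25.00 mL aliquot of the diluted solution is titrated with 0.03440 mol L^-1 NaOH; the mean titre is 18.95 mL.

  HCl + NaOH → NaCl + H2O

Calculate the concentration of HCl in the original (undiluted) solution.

0.1038 mol/L

n(NaOH) = 0.01895 × 0.03440 = 6.519 × 10^-4 mol
n(HCl) in the aliquot = 6.519 × 10^-4 mol (1:1 ratio)
[HCl]_dilute = 6.519 × 10^-4 / 0.02500 = 0.02608 mol/L
Dilution factor = 100.0 / 25.12 = 3.981
[HCl]_stock = 0.02608 × 3.981 = 0.1038 mol/L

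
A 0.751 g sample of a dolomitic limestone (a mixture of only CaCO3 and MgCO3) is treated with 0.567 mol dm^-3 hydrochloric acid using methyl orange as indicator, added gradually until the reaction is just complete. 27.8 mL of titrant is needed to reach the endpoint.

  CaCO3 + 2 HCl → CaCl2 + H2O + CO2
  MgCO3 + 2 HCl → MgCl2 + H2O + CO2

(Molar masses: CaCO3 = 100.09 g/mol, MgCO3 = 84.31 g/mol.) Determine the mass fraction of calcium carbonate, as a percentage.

n(HCl) = 0.0278 × 0.567 = 0.0158 mol
Let x = n(CaCO3), y = n(MgCO3).
Titrant: 2x + 2y = 0.0158;  mass: 100.09x + 84.31y = 0.751
Solving, x = 5.48 × 10^-3 mol, y = 2.40 × 10^-3 mol
mass of CaCO3 = 5.48 × 10^-3 × 100.09 = 0.549 g
% CaCO3 = 0.549 / 0.751 × 100 = 73.1 %

73.1 %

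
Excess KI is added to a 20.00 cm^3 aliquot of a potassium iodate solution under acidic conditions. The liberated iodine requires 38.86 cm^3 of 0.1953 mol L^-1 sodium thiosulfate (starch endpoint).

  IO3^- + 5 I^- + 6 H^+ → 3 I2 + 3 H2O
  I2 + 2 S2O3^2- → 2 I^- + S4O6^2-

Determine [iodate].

n(S2O3^2-) = 0.03886 × 0.1953 = 7.589 × 10^-3 mol
n(I2) = n(S2O3^2-)/2 = 3.795 × 10^-3 mol
From the 1:3 ratio, n(IO3^-) in the aliquot = 1/3 × 3.795 × 10^-3 = 1.265 × 10^-3 mol
[IO3^-] = 1.265 × 10^-3 / 0.02000 = 0.06324 mol/L

0.06324 mol/L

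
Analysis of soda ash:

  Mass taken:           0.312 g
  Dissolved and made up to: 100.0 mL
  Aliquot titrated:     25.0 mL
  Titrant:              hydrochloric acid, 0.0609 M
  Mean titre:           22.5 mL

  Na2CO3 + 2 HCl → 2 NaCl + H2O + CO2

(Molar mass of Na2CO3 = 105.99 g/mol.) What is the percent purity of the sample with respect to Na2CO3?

n(HCl) per titration = 0.0225 × 0.0609 = 1.37 × 10^-3 mol
From the 1:2 ratio, n(Na2CO3) in each aliquot = 1/2 × 1.37 × 10^-3 = 6.85 × 10^-4 mol
n(Na2CO3) in the whole flask = 6.85 × 10^-4 × 100.0/25.0 = 2.74 × 10^-3 mol
mass of Na2CO3 = 2.74 × 10^-3 × 105.99 = 0.290 g
% Na2CO3 = 0.290 / 0.312 × 100 = 93.1 %

93.1 %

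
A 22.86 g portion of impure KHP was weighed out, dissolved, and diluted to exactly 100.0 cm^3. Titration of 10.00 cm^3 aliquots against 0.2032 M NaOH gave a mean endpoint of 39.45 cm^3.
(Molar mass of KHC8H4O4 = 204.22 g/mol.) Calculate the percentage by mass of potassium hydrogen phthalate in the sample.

KHC8H4O4 + NaOH → KNaC8H4O4 + H2O
n(NaOH) per titration = 0.03945 × 0.2032 = 8.016 × 10^-3 mol
n(KHC8H4O4) in each aliquot = 8.016 × 10^-3 mol (1:1 ratio)
n(KHC8H4O4) in the whole flask = 8.016 × 10^-3 × 100.0/10.00 = 0.08016 mol
mass of KHC8H4O4 = 0.08016 × 204.22 = 16.37 g
% KHC8H4O4 = 16.37 / 22.86 × 100 = 71.61 %

71.61 %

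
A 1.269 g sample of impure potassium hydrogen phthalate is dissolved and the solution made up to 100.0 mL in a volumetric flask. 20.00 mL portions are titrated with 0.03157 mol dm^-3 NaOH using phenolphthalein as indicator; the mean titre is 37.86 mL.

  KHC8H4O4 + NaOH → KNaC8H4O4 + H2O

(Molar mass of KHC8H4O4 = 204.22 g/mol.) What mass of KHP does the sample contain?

1.220 g

n(NaOH) per titration = 0.03786 × 0.03157 = 1.195 × 10^-3 mol
n(KHC8H4O4) in each aliquot = 1.195 × 10^-3 mol (1:1 ratio)
n(KHC8H4O4) in the whole flask = 1.195 × 10^-3 × 100.0/20.00 = 5.976 × 10^-3 mol
mass of KHC8H4O4 = 5.976 × 10^-3 × 204.22 = 1.220 g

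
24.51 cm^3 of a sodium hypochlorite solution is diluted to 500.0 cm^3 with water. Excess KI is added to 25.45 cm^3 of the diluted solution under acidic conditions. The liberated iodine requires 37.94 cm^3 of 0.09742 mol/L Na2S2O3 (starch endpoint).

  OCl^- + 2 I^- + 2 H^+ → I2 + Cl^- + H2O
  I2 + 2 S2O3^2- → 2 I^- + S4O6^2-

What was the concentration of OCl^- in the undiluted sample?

n(S2O3^2-) = 0.03794 × 0.09742 = 3.696 × 10^-3 mol
n(I2) = n(S2O3^2-)/2 = 1.848 × 10^-3 mol
n(OCl^-) in the aliquot = 1.848 × 10^-3 mol (1:1 ratio)
[OCl^-]_dilute = 1.848 × 10^-3 / 0.02545 = 0.07262 mol/L
[OCl^-]_original = 0.07262 × 500.0/24.51 = 1.481 mol/L

1.481 mol/L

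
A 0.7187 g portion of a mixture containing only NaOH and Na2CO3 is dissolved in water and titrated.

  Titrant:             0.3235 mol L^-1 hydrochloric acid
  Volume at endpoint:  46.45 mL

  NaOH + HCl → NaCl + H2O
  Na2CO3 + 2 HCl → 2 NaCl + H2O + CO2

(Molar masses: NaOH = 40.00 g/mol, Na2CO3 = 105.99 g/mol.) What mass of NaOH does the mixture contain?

0.2390 g

n(HCl) = 0.04645 × 0.3235 = 0.01503 mol
Let x = n(NaOH), y = n(Na2CO3).
Titrant: 1x + 2y = 0.01503;  mass: 40.00x + 105.99y = 0.7187
Solving, x = 5.974 × 10^-3 mol, y = 4.526 × 10^-3 mol
mass of NaOH = 5.974 × 10^-3 × 40.00 = 0.2390 g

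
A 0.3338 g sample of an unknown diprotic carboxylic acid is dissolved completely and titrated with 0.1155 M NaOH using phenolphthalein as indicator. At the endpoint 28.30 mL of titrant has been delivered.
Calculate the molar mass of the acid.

n(NaOH) = 0.02830 L × 0.1155 mol/L = 3.269 × 10^-3 mol
From the 1:2 ratio, n(H2A) = 1/2 × 3.269 × 10^-3 = 1.634 × 10^-3 mol
M = m / n = 0.3338 g / 1.634 × 10^-3 mol = 204.2 g/mol

204.2 g/mol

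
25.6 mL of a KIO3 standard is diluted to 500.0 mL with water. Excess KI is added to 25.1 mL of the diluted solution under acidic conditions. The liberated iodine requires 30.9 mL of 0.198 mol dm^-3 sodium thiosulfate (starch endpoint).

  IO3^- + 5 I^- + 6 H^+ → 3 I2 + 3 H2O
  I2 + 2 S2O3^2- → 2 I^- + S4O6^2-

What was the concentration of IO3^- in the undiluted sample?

n(S2O3^2-) = 0.0309 × 0.198 = 6.12 × 10^-3 mol
n(I2) = n(S2O3^2-)/2 = 3.06 × 10^-3 mol
From the 1:3 ratio, n(IO3^-) in the aliquot = 1/3 × 3.06 × 10^-3 = 1.02 × 10^-3 mol
[IO3^-]_dilute = 1.02 × 10^-3 / 0.0251 = 0.0406 mol/L
[IO3^-]_original = 0.0406 × 500.0/25.6 = 0.793 mol/L

0.793 mol/L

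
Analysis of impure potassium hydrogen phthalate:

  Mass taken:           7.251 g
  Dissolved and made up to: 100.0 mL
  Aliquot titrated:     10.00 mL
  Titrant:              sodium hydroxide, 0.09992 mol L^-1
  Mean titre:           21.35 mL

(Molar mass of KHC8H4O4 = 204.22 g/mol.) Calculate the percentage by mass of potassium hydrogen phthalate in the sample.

KHC8H4O4 + NaOH → KNaC8H4O4 + H2O
n(NaOH) per titration = 0.02135 × 0.09992 = 2.133 × 10^-3 mol
n(KHC8H4O4) in each aliquot = 2.133 × 10^-3 mol (1:1 ratio)
n(KHC8H4O4) in the whole flask = 2.133 × 10^-3 × 100.0/10.00 = 0.02133 mol
mass of KHC8H4O4 = 0.02133 × 204.22 = 4.357 g
% KHC8H4O4 = 4.357 / 7.251 × 100 = 60.08 %

60.08 %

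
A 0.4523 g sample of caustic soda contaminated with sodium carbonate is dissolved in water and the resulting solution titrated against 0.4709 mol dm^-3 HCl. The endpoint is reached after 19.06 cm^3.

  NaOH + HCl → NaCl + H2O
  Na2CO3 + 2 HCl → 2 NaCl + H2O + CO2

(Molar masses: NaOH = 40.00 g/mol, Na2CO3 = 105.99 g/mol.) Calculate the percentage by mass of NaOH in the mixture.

n(HCl) = 0.01906 × 0.4709 = 8.975 × 10^-3 mol
Let x = n(NaOH), y = n(Na2CO3).
Titrant: 1x + 2y = 8.975 × 10^-3;  mass: 40.00x + 105.99y = 0.4523
Solving, x = 1.797 × 10^-3 mol, y = 3.589 × 10^-3 mol
mass of NaOH = 1.797 × 10^-3 × 40.00 = 0.07187 g
% NaOH = 0.07187 / 0.4523 × 100 = 15.89 %

15.89 %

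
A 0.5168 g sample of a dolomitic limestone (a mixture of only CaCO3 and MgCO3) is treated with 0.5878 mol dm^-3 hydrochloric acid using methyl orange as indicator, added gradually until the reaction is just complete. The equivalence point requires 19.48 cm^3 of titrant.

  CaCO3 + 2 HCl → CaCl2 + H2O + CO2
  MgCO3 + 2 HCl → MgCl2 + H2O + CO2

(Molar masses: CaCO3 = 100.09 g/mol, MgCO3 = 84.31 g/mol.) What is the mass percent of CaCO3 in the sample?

41.87 %

n(HCl) = 0.01948 × 0.5878 = 0.01145 mol
Let x = n(CaCO3), y = n(MgCO3).
Titrant: 2x + 2y = 0.01145;  mass: 100.09x + 84.31y = 0.5168
Solving, x = 2.162 × 10^-3 mol, y = 3.564 × 10^-3 mol
mass of CaCO3 = 2.162 × 10^-3 × 100.09 = 0.2164 g
% CaCO3 = 0.2164 / 0.5168 × 100 = 41.87 %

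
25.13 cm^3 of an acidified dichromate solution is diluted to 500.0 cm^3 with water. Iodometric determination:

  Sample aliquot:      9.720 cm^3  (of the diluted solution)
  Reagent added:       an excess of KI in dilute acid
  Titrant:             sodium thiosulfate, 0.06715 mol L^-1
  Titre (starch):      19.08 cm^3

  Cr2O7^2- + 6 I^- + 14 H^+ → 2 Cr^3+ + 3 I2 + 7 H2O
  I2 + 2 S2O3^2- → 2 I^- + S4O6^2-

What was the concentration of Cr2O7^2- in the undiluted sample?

0.4371 mol/L

n(S2O3^2-) = 0.01908 × 0.06715 = 1.281 × 10^-3 mol
n(I2) = n(S2O3^2-)/2 = 6.406 × 10^-4 mol
From the 1:3 ratio, n(Cr2O7^2-) in the aliquot = 1/3 × 6.406 × 10^-4 = 2.135 × 10^-4 mol
[Cr2O7^2-]_dilute = 2.135 × 10^-4 / 0.009720 = 0.02197 mol/L
[Cr2O7^2-]_original = 0.02197 × 500.0/25.13 = 0.4371 mol/L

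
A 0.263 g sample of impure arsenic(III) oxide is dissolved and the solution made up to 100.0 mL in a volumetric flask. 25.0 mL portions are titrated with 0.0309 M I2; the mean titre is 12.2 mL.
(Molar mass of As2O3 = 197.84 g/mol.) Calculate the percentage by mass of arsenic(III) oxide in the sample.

56.7 %

As2O3 + 2 I2 + 2 H2O → As2O5 + 4 HI
n(I2) per titration = 0.0122 × 0.0309 = 3.77 × 10^-4 mol
From the 1:2 ratio, n(As2O3) in each aliquot = 1/2 × 3.77 × 10^-4 = 1.88 × 10^-4 mol
n(As2O3) in the whole flask = 1.88 × 10^-4 × 100.0/25.0 = 7.54 × 10^-4 mol
mass of As2O3 = 7.54 × 10^-4 × 197.84 = 0.149 g
% As2O3 = 0.149 / 0.263 × 100 = 56.7 %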